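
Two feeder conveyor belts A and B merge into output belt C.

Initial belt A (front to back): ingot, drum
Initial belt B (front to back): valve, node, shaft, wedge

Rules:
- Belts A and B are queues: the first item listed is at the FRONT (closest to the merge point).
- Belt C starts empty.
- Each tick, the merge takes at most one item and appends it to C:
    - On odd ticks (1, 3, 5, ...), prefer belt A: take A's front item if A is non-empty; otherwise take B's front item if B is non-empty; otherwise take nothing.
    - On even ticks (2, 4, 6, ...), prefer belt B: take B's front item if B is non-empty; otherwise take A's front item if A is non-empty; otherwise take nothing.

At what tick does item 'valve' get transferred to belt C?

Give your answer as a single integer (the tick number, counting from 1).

Answer: 2

Derivation:
Tick 1: prefer A, take ingot from A; A=[drum] B=[valve,node,shaft,wedge] C=[ingot]
Tick 2: prefer B, take valve from B; A=[drum] B=[node,shaft,wedge] C=[ingot,valve]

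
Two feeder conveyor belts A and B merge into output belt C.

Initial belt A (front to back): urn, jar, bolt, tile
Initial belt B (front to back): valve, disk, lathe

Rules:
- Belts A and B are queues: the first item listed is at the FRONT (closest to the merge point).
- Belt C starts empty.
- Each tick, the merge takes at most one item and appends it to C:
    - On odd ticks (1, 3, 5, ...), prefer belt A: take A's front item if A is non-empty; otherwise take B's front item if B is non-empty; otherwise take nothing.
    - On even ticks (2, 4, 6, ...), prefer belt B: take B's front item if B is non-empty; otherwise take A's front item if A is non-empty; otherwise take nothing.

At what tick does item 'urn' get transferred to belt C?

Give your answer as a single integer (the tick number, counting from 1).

Answer: 1

Derivation:
Tick 1: prefer A, take urn from A; A=[jar,bolt,tile] B=[valve,disk,lathe] C=[urn]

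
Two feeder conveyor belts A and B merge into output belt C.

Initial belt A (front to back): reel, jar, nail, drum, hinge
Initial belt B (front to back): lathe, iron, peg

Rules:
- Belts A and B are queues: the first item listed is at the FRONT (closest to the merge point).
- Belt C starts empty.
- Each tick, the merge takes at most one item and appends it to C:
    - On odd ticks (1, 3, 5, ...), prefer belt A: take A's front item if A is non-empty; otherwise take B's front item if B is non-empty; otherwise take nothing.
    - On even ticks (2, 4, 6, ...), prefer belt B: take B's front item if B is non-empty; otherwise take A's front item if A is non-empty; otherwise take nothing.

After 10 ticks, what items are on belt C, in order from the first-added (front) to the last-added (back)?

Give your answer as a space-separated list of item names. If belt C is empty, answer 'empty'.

Answer: reel lathe jar iron nail peg drum hinge

Derivation:
Tick 1: prefer A, take reel from A; A=[jar,nail,drum,hinge] B=[lathe,iron,peg] C=[reel]
Tick 2: prefer B, take lathe from B; A=[jar,nail,drum,hinge] B=[iron,peg] C=[reel,lathe]
Tick 3: prefer A, take jar from A; A=[nail,drum,hinge] B=[iron,peg] C=[reel,lathe,jar]
Tick 4: prefer B, take iron from B; A=[nail,drum,hinge] B=[peg] C=[reel,lathe,jar,iron]
Tick 5: prefer A, take nail from A; A=[drum,hinge] B=[peg] C=[reel,lathe,jar,iron,nail]
Tick 6: prefer B, take peg from B; A=[drum,hinge] B=[-] C=[reel,lathe,jar,iron,nail,peg]
Tick 7: prefer A, take drum from A; A=[hinge] B=[-] C=[reel,lathe,jar,iron,nail,peg,drum]
Tick 8: prefer B, take hinge from A; A=[-] B=[-] C=[reel,lathe,jar,iron,nail,peg,drum,hinge]
Tick 9: prefer A, both empty, nothing taken; A=[-] B=[-] C=[reel,lathe,jar,iron,nail,peg,drum,hinge]
Tick 10: prefer B, both empty, nothing taken; A=[-] B=[-] C=[reel,lathe,jar,iron,nail,peg,drum,hinge]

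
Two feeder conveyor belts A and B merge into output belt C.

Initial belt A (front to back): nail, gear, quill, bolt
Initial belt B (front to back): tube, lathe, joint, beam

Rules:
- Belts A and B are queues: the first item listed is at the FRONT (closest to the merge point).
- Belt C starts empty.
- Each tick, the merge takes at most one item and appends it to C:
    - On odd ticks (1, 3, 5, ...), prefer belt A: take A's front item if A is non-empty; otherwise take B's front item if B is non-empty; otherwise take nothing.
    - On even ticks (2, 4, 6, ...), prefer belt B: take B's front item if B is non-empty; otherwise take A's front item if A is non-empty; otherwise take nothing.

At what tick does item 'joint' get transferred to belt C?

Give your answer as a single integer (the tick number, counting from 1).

Answer: 6

Derivation:
Tick 1: prefer A, take nail from A; A=[gear,quill,bolt] B=[tube,lathe,joint,beam] C=[nail]
Tick 2: prefer B, take tube from B; A=[gear,quill,bolt] B=[lathe,joint,beam] C=[nail,tube]
Tick 3: prefer A, take gear from A; A=[quill,bolt] B=[lathe,joint,beam] C=[nail,tube,gear]
Tick 4: prefer B, take lathe from B; A=[quill,bolt] B=[joint,beam] C=[nail,tube,gear,lathe]
Tick 5: prefer A, take quill from A; A=[bolt] B=[joint,beam] C=[nail,tube,gear,lathe,quill]
Tick 6: prefer B, take joint from B; A=[bolt] B=[beam] C=[nail,tube,gear,lathe,quill,joint]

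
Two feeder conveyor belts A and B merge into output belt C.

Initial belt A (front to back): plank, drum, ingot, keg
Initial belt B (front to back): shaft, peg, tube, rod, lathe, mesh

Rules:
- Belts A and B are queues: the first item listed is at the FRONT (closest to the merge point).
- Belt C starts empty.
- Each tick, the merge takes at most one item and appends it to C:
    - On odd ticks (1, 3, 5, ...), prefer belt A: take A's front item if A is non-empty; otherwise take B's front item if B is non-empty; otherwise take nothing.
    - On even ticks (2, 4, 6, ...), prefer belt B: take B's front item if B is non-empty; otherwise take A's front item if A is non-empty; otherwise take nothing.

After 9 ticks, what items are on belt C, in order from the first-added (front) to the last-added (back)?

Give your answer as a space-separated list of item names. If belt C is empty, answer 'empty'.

Answer: plank shaft drum peg ingot tube keg rod lathe

Derivation:
Tick 1: prefer A, take plank from A; A=[drum,ingot,keg] B=[shaft,peg,tube,rod,lathe,mesh] C=[plank]
Tick 2: prefer B, take shaft from B; A=[drum,ingot,keg] B=[peg,tube,rod,lathe,mesh] C=[plank,shaft]
Tick 3: prefer A, take drum from A; A=[ingot,keg] B=[peg,tube,rod,lathe,mesh] C=[plank,shaft,drum]
Tick 4: prefer B, take peg from B; A=[ingot,keg] B=[tube,rod,lathe,mesh] C=[plank,shaft,drum,peg]
Tick 5: prefer A, take ingot from A; A=[keg] B=[tube,rod,lathe,mesh] C=[plank,shaft,drum,peg,ingot]
Tick 6: prefer B, take tube from B; A=[keg] B=[rod,lathe,mesh] C=[plank,shaft,drum,peg,ingot,tube]
Tick 7: prefer A, take keg from A; A=[-] B=[rod,lathe,mesh] C=[plank,shaft,drum,peg,ingot,tube,keg]
Tick 8: prefer B, take rod from B; A=[-] B=[lathe,mesh] C=[plank,shaft,drum,peg,ingot,tube,keg,rod]
Tick 9: prefer A, take lathe from B; A=[-] B=[mesh] C=[plank,shaft,drum,peg,ingot,tube,keg,rod,lathe]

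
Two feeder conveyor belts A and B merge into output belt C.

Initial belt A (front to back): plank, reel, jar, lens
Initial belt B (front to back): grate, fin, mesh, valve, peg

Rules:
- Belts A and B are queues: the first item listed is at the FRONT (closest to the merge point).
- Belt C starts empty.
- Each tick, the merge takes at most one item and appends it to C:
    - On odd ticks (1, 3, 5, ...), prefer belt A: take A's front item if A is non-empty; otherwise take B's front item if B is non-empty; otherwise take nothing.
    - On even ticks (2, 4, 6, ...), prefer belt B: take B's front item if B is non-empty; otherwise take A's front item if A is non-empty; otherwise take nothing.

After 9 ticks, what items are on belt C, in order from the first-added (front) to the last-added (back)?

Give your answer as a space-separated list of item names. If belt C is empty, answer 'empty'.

Tick 1: prefer A, take plank from A; A=[reel,jar,lens] B=[grate,fin,mesh,valve,peg] C=[plank]
Tick 2: prefer B, take grate from B; A=[reel,jar,lens] B=[fin,mesh,valve,peg] C=[plank,grate]
Tick 3: prefer A, take reel from A; A=[jar,lens] B=[fin,mesh,valve,peg] C=[plank,grate,reel]
Tick 4: prefer B, take fin from B; A=[jar,lens] B=[mesh,valve,peg] C=[plank,grate,reel,fin]
Tick 5: prefer A, take jar from A; A=[lens] B=[mesh,valve,peg] C=[plank,grate,reel,fin,jar]
Tick 6: prefer B, take mesh from B; A=[lens] B=[valve,peg] C=[plank,grate,reel,fin,jar,mesh]
Tick 7: prefer A, take lens from A; A=[-] B=[valve,peg] C=[plank,grate,reel,fin,jar,mesh,lens]
Tick 8: prefer B, take valve from B; A=[-] B=[peg] C=[plank,grate,reel,fin,jar,mesh,lens,valve]
Tick 9: prefer A, take peg from B; A=[-] B=[-] C=[plank,grate,reel,fin,jar,mesh,lens,valve,peg]

Answer: plank grate reel fin jar mesh lens valve peg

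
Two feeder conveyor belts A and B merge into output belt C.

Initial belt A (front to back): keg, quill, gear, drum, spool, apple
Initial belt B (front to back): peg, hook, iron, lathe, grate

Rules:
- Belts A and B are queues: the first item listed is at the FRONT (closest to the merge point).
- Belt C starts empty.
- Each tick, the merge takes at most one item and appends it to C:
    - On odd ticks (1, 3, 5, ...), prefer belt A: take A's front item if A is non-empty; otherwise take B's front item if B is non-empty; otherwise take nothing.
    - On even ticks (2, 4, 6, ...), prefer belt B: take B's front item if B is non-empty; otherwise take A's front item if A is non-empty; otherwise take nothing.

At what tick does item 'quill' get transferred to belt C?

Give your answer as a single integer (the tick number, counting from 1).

Tick 1: prefer A, take keg from A; A=[quill,gear,drum,spool,apple] B=[peg,hook,iron,lathe,grate] C=[keg]
Tick 2: prefer B, take peg from B; A=[quill,gear,drum,spool,apple] B=[hook,iron,lathe,grate] C=[keg,peg]
Tick 3: prefer A, take quill from A; A=[gear,drum,spool,apple] B=[hook,iron,lathe,grate] C=[keg,peg,quill]

Answer: 3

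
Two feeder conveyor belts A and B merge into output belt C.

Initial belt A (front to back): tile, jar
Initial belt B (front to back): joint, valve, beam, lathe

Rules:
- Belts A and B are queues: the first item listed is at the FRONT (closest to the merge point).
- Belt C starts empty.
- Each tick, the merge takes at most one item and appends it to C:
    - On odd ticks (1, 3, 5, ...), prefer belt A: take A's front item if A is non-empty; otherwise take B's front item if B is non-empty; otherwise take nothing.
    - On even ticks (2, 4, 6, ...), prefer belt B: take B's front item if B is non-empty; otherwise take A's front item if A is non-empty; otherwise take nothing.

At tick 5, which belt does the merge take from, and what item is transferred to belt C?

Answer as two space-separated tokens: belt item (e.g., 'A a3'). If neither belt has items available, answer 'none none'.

Tick 1: prefer A, take tile from A; A=[jar] B=[joint,valve,beam,lathe] C=[tile]
Tick 2: prefer B, take joint from B; A=[jar] B=[valve,beam,lathe] C=[tile,joint]
Tick 3: prefer A, take jar from A; A=[-] B=[valve,beam,lathe] C=[tile,joint,jar]
Tick 4: prefer B, take valve from B; A=[-] B=[beam,lathe] C=[tile,joint,jar,valve]
Tick 5: prefer A, take beam from B; A=[-] B=[lathe] C=[tile,joint,jar,valve,beam]

Answer: B beam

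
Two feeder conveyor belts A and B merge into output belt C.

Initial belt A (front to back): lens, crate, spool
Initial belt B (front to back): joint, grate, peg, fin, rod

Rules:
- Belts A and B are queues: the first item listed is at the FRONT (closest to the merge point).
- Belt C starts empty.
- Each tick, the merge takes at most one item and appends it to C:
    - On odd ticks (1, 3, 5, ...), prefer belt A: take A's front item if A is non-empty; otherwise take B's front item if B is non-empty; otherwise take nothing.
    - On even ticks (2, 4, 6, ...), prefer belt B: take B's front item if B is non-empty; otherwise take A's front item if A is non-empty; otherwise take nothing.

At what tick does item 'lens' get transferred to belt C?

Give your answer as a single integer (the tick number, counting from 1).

Answer: 1

Derivation:
Tick 1: prefer A, take lens from A; A=[crate,spool] B=[joint,grate,peg,fin,rod] C=[lens]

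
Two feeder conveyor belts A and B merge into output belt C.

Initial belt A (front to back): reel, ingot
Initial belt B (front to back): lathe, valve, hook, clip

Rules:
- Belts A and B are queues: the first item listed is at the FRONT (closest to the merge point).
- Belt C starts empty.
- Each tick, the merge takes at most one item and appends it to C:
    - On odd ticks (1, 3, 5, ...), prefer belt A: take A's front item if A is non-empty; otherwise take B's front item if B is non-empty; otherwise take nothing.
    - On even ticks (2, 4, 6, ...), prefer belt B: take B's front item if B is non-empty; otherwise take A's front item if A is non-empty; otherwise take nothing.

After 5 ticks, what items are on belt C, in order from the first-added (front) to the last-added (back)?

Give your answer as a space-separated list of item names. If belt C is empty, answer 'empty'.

Answer: reel lathe ingot valve hook

Derivation:
Tick 1: prefer A, take reel from A; A=[ingot] B=[lathe,valve,hook,clip] C=[reel]
Tick 2: prefer B, take lathe from B; A=[ingot] B=[valve,hook,clip] C=[reel,lathe]
Tick 3: prefer A, take ingot from A; A=[-] B=[valve,hook,clip] C=[reel,lathe,ingot]
Tick 4: prefer B, take valve from B; A=[-] B=[hook,clip] C=[reel,lathe,ingot,valve]
Tick 5: prefer A, take hook from B; A=[-] B=[clip] C=[reel,lathe,ingot,valve,hook]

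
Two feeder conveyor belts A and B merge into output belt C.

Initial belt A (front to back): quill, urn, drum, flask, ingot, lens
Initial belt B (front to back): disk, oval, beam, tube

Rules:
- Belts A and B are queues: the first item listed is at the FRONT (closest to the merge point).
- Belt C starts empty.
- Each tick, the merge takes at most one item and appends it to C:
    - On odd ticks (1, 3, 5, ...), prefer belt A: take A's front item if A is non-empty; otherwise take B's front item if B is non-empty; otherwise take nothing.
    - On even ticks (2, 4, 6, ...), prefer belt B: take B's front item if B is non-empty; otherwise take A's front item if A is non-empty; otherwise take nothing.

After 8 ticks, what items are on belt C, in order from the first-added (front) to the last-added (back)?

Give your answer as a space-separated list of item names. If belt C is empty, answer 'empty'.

Tick 1: prefer A, take quill from A; A=[urn,drum,flask,ingot,lens] B=[disk,oval,beam,tube] C=[quill]
Tick 2: prefer B, take disk from B; A=[urn,drum,flask,ingot,lens] B=[oval,beam,tube] C=[quill,disk]
Tick 3: prefer A, take urn from A; A=[drum,flask,ingot,lens] B=[oval,beam,tube] C=[quill,disk,urn]
Tick 4: prefer B, take oval from B; A=[drum,flask,ingot,lens] B=[beam,tube] C=[quill,disk,urn,oval]
Tick 5: prefer A, take drum from A; A=[flask,ingot,lens] B=[beam,tube] C=[quill,disk,urn,oval,drum]
Tick 6: prefer B, take beam from B; A=[flask,ingot,lens] B=[tube] C=[quill,disk,urn,oval,drum,beam]
Tick 7: prefer A, take flask from A; A=[ingot,lens] B=[tube] C=[quill,disk,urn,oval,drum,beam,flask]
Tick 8: prefer B, take tube from B; A=[ingot,lens] B=[-] C=[quill,disk,urn,oval,drum,beam,flask,tube]

Answer: quill disk urn oval drum beam flask tube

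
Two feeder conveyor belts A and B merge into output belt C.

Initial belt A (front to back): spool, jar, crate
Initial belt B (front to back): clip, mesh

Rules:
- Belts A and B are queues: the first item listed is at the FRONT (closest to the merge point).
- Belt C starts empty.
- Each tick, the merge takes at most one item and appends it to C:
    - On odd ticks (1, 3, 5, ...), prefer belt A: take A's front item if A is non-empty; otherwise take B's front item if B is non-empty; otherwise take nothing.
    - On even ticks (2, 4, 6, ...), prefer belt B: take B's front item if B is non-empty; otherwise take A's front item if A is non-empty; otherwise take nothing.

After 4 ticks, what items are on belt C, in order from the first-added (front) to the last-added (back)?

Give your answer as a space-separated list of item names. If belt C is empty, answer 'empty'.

Tick 1: prefer A, take spool from A; A=[jar,crate] B=[clip,mesh] C=[spool]
Tick 2: prefer B, take clip from B; A=[jar,crate] B=[mesh] C=[spool,clip]
Tick 3: prefer A, take jar from A; A=[crate] B=[mesh] C=[spool,clip,jar]
Tick 4: prefer B, take mesh from B; A=[crate] B=[-] C=[spool,clip,jar,mesh]

Answer: spool clip jar mesh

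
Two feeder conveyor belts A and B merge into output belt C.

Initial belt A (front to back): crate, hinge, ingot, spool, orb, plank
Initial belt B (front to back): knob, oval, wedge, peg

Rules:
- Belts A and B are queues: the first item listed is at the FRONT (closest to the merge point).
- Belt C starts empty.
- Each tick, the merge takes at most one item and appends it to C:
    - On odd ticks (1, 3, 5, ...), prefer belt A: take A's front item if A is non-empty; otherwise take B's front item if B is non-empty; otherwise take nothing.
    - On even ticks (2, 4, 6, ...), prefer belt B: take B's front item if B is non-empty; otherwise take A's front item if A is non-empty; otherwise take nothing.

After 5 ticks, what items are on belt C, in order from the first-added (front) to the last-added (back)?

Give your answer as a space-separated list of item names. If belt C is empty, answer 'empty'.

Answer: crate knob hinge oval ingot

Derivation:
Tick 1: prefer A, take crate from A; A=[hinge,ingot,spool,orb,plank] B=[knob,oval,wedge,peg] C=[crate]
Tick 2: prefer B, take knob from B; A=[hinge,ingot,spool,orb,plank] B=[oval,wedge,peg] C=[crate,knob]
Tick 3: prefer A, take hinge from A; A=[ingot,spool,orb,plank] B=[oval,wedge,peg] C=[crate,knob,hinge]
Tick 4: prefer B, take oval from B; A=[ingot,spool,orb,plank] B=[wedge,peg] C=[crate,knob,hinge,oval]
Tick 5: prefer A, take ingot from A; A=[spool,orb,plank] B=[wedge,peg] C=[crate,knob,hinge,oval,ingot]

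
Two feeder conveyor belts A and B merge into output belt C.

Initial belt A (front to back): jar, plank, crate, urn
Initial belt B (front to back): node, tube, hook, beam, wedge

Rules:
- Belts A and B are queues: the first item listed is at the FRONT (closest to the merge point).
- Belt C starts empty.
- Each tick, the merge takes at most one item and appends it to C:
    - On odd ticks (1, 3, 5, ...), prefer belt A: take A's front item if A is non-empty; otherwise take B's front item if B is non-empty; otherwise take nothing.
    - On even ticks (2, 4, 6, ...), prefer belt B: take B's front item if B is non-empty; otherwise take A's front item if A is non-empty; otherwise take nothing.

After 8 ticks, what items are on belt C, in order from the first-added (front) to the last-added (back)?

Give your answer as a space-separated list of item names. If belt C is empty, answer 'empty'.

Answer: jar node plank tube crate hook urn beam

Derivation:
Tick 1: prefer A, take jar from A; A=[plank,crate,urn] B=[node,tube,hook,beam,wedge] C=[jar]
Tick 2: prefer B, take node from B; A=[plank,crate,urn] B=[tube,hook,beam,wedge] C=[jar,node]
Tick 3: prefer A, take plank from A; A=[crate,urn] B=[tube,hook,beam,wedge] C=[jar,node,plank]
Tick 4: prefer B, take tube from B; A=[crate,urn] B=[hook,beam,wedge] C=[jar,node,plank,tube]
Tick 5: prefer A, take crate from A; A=[urn] B=[hook,beam,wedge] C=[jar,node,plank,tube,crate]
Tick 6: prefer B, take hook from B; A=[urn] B=[beam,wedge] C=[jar,node,plank,tube,crate,hook]
Tick 7: prefer A, take urn from A; A=[-] B=[beam,wedge] C=[jar,node,plank,tube,crate,hook,urn]
Tick 8: prefer B, take beam from B; A=[-] B=[wedge] C=[jar,node,plank,tube,crate,hook,urn,beam]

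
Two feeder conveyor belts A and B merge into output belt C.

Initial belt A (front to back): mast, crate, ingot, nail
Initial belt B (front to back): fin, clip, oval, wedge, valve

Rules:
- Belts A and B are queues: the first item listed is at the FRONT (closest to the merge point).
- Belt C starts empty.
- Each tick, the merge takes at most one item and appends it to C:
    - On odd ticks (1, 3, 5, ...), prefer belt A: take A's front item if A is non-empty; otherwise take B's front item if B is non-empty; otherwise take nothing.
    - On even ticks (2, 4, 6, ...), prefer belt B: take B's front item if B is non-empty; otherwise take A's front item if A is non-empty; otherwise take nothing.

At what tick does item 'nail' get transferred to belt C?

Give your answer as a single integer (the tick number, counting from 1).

Answer: 7

Derivation:
Tick 1: prefer A, take mast from A; A=[crate,ingot,nail] B=[fin,clip,oval,wedge,valve] C=[mast]
Tick 2: prefer B, take fin from B; A=[crate,ingot,nail] B=[clip,oval,wedge,valve] C=[mast,fin]
Tick 3: prefer A, take crate from A; A=[ingot,nail] B=[clip,oval,wedge,valve] C=[mast,fin,crate]
Tick 4: prefer B, take clip from B; A=[ingot,nail] B=[oval,wedge,valve] C=[mast,fin,crate,clip]
Tick 5: prefer A, take ingot from A; A=[nail] B=[oval,wedge,valve] C=[mast,fin,crate,clip,ingot]
Tick 6: prefer B, take oval from B; A=[nail] B=[wedge,valve] C=[mast,fin,crate,clip,ingot,oval]
Tick 7: prefer A, take nail from A; A=[-] B=[wedge,valve] C=[mast,fin,crate,clip,ingot,oval,nail]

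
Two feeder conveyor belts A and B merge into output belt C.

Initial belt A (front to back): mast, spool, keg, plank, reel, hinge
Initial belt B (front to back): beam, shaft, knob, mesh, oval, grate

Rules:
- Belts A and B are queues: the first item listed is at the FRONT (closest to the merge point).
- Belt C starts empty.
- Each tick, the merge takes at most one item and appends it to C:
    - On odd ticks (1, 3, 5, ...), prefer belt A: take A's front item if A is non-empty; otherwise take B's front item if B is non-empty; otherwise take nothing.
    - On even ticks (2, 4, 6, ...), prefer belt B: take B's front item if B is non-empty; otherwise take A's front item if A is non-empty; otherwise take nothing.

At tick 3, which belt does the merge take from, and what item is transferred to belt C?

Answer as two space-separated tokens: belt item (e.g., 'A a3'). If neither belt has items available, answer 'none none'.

Tick 1: prefer A, take mast from A; A=[spool,keg,plank,reel,hinge] B=[beam,shaft,knob,mesh,oval,grate] C=[mast]
Tick 2: prefer B, take beam from B; A=[spool,keg,plank,reel,hinge] B=[shaft,knob,mesh,oval,grate] C=[mast,beam]
Tick 3: prefer A, take spool from A; A=[keg,plank,reel,hinge] B=[shaft,knob,mesh,oval,grate] C=[mast,beam,spool]

Answer: A spool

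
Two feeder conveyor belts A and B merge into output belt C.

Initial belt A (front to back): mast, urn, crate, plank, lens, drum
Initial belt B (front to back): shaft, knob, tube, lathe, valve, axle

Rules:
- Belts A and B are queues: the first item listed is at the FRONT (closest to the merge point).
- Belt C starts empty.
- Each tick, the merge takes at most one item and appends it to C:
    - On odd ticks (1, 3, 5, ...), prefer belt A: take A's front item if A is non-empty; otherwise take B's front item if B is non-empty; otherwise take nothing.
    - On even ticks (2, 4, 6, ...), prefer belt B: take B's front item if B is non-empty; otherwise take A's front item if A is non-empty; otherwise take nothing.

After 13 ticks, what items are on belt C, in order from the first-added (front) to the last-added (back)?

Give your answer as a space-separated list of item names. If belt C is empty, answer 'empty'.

Tick 1: prefer A, take mast from A; A=[urn,crate,plank,lens,drum] B=[shaft,knob,tube,lathe,valve,axle] C=[mast]
Tick 2: prefer B, take shaft from B; A=[urn,crate,plank,lens,drum] B=[knob,tube,lathe,valve,axle] C=[mast,shaft]
Tick 3: prefer A, take urn from A; A=[crate,plank,lens,drum] B=[knob,tube,lathe,valve,axle] C=[mast,shaft,urn]
Tick 4: prefer B, take knob from B; A=[crate,plank,lens,drum] B=[tube,lathe,valve,axle] C=[mast,shaft,urn,knob]
Tick 5: prefer A, take crate from A; A=[plank,lens,drum] B=[tube,lathe,valve,axle] C=[mast,shaft,urn,knob,crate]
Tick 6: prefer B, take tube from B; A=[plank,lens,drum] B=[lathe,valve,axle] C=[mast,shaft,urn,knob,crate,tube]
Tick 7: prefer A, take plank from A; A=[lens,drum] B=[lathe,valve,axle] C=[mast,shaft,urn,knob,crate,tube,plank]
Tick 8: prefer B, take lathe from B; A=[lens,drum] B=[valve,axle] C=[mast,shaft,urn,knob,crate,tube,plank,lathe]
Tick 9: prefer A, take lens from A; A=[drum] B=[valve,axle] C=[mast,shaft,urn,knob,crate,tube,plank,lathe,lens]
Tick 10: prefer B, take valve from B; A=[drum] B=[axle] C=[mast,shaft,urn,knob,crate,tube,plank,lathe,lens,valve]
Tick 11: prefer A, take drum from A; A=[-] B=[axle] C=[mast,shaft,urn,knob,crate,tube,plank,lathe,lens,valve,drum]
Tick 12: prefer B, take axle from B; A=[-] B=[-] C=[mast,shaft,urn,knob,crate,tube,plank,lathe,lens,valve,drum,axle]
Tick 13: prefer A, both empty, nothing taken; A=[-] B=[-] C=[mast,shaft,urn,knob,crate,tube,plank,lathe,lens,valve,drum,axle]

Answer: mast shaft urn knob crate tube plank lathe lens valve drum axle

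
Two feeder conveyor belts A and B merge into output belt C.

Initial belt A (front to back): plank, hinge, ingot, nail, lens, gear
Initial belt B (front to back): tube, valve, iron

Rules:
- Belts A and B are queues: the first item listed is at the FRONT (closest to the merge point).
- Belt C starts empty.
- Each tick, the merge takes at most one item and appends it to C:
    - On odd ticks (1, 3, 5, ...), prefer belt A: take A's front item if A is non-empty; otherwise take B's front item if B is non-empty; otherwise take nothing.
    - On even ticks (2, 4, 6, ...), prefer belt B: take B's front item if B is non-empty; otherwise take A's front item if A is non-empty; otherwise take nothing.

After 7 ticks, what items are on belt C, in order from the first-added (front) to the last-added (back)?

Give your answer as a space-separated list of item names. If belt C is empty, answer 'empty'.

Answer: plank tube hinge valve ingot iron nail

Derivation:
Tick 1: prefer A, take plank from A; A=[hinge,ingot,nail,lens,gear] B=[tube,valve,iron] C=[plank]
Tick 2: prefer B, take tube from B; A=[hinge,ingot,nail,lens,gear] B=[valve,iron] C=[plank,tube]
Tick 3: prefer A, take hinge from A; A=[ingot,nail,lens,gear] B=[valve,iron] C=[plank,tube,hinge]
Tick 4: prefer B, take valve from B; A=[ingot,nail,lens,gear] B=[iron] C=[plank,tube,hinge,valve]
Tick 5: prefer A, take ingot from A; A=[nail,lens,gear] B=[iron] C=[plank,tube,hinge,valve,ingot]
Tick 6: prefer B, take iron from B; A=[nail,lens,gear] B=[-] C=[plank,tube,hinge,valve,ingot,iron]
Tick 7: prefer A, take nail from A; A=[lens,gear] B=[-] C=[plank,tube,hinge,valve,ingot,iron,nail]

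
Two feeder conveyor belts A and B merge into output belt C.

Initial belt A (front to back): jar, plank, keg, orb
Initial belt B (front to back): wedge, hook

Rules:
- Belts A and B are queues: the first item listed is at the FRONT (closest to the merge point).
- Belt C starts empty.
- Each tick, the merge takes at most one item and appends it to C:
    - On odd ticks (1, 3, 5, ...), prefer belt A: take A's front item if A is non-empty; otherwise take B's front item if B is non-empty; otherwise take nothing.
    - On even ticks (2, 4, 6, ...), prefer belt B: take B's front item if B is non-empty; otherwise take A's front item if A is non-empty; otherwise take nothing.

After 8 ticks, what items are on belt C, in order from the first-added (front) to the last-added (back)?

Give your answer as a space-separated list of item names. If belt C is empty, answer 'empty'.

Tick 1: prefer A, take jar from A; A=[plank,keg,orb] B=[wedge,hook] C=[jar]
Tick 2: prefer B, take wedge from B; A=[plank,keg,orb] B=[hook] C=[jar,wedge]
Tick 3: prefer A, take plank from A; A=[keg,orb] B=[hook] C=[jar,wedge,plank]
Tick 4: prefer B, take hook from B; A=[keg,orb] B=[-] C=[jar,wedge,plank,hook]
Tick 5: prefer A, take keg from A; A=[orb] B=[-] C=[jar,wedge,plank,hook,keg]
Tick 6: prefer B, take orb from A; A=[-] B=[-] C=[jar,wedge,plank,hook,keg,orb]
Tick 7: prefer A, both empty, nothing taken; A=[-] B=[-] C=[jar,wedge,plank,hook,keg,orb]
Tick 8: prefer B, both empty, nothing taken; A=[-] B=[-] C=[jar,wedge,plank,hook,keg,orb]

Answer: jar wedge plank hook keg orb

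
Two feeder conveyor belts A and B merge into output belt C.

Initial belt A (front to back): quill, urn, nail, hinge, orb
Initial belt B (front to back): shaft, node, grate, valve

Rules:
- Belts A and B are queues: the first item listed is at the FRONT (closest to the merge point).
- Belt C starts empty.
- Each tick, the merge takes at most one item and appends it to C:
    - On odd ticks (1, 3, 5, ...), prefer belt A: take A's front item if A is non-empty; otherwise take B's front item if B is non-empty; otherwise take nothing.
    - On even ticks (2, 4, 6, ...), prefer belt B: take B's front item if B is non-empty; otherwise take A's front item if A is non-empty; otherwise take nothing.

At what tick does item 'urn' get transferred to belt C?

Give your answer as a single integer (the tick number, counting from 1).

Tick 1: prefer A, take quill from A; A=[urn,nail,hinge,orb] B=[shaft,node,grate,valve] C=[quill]
Tick 2: prefer B, take shaft from B; A=[urn,nail,hinge,orb] B=[node,grate,valve] C=[quill,shaft]
Tick 3: prefer A, take urn from A; A=[nail,hinge,orb] B=[node,grate,valve] C=[quill,shaft,urn]

Answer: 3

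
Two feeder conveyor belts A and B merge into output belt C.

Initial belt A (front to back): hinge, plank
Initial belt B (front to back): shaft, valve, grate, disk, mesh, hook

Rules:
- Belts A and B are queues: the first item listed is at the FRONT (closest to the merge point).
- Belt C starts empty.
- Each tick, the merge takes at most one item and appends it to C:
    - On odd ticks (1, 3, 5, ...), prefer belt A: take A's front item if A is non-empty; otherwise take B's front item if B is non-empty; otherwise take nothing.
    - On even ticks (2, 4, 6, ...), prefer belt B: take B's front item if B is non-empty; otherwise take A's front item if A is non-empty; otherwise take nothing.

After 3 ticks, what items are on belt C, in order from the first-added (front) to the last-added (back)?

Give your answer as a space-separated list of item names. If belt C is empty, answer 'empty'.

Tick 1: prefer A, take hinge from A; A=[plank] B=[shaft,valve,grate,disk,mesh,hook] C=[hinge]
Tick 2: prefer B, take shaft from B; A=[plank] B=[valve,grate,disk,mesh,hook] C=[hinge,shaft]
Tick 3: prefer A, take plank from A; A=[-] B=[valve,grate,disk,mesh,hook] C=[hinge,shaft,plank]

Answer: hinge shaft plank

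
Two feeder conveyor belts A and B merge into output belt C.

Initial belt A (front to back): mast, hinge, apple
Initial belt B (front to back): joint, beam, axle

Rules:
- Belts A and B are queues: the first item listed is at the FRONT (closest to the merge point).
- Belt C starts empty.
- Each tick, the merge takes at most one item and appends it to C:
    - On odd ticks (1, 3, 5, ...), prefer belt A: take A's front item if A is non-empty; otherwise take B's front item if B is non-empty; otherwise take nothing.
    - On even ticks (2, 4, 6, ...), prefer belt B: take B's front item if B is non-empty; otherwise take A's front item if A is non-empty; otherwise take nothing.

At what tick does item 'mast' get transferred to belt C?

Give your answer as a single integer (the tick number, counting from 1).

Tick 1: prefer A, take mast from A; A=[hinge,apple] B=[joint,beam,axle] C=[mast]

Answer: 1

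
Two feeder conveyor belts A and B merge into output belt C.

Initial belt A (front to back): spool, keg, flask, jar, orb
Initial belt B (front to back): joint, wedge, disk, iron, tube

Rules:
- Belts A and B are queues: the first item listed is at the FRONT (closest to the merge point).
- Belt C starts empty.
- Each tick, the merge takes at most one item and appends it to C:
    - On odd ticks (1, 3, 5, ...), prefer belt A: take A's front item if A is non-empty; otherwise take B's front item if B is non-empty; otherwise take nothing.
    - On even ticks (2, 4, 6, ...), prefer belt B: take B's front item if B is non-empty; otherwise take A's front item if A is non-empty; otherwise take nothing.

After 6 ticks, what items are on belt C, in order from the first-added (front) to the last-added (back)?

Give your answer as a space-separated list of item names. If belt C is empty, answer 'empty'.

Tick 1: prefer A, take spool from A; A=[keg,flask,jar,orb] B=[joint,wedge,disk,iron,tube] C=[spool]
Tick 2: prefer B, take joint from B; A=[keg,flask,jar,orb] B=[wedge,disk,iron,tube] C=[spool,joint]
Tick 3: prefer A, take keg from A; A=[flask,jar,orb] B=[wedge,disk,iron,tube] C=[spool,joint,keg]
Tick 4: prefer B, take wedge from B; A=[flask,jar,orb] B=[disk,iron,tube] C=[spool,joint,keg,wedge]
Tick 5: prefer A, take flask from A; A=[jar,orb] B=[disk,iron,tube] C=[spool,joint,keg,wedge,flask]
Tick 6: prefer B, take disk from B; A=[jar,orb] B=[iron,tube] C=[spool,joint,keg,wedge,flask,disk]

Answer: spool joint keg wedge flask disk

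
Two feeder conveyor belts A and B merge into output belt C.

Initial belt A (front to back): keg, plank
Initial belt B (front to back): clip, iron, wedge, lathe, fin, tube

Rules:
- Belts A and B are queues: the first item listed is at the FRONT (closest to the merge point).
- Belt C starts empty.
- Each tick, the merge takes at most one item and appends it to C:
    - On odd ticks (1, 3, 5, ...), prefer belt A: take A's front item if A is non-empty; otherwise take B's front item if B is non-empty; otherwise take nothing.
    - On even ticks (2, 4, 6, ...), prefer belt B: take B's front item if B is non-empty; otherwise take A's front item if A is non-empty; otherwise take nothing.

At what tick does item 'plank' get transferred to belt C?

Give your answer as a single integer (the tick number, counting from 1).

Tick 1: prefer A, take keg from A; A=[plank] B=[clip,iron,wedge,lathe,fin,tube] C=[keg]
Tick 2: prefer B, take clip from B; A=[plank] B=[iron,wedge,lathe,fin,tube] C=[keg,clip]
Tick 3: prefer A, take plank from A; A=[-] B=[iron,wedge,lathe,fin,tube] C=[keg,clip,plank]

Answer: 3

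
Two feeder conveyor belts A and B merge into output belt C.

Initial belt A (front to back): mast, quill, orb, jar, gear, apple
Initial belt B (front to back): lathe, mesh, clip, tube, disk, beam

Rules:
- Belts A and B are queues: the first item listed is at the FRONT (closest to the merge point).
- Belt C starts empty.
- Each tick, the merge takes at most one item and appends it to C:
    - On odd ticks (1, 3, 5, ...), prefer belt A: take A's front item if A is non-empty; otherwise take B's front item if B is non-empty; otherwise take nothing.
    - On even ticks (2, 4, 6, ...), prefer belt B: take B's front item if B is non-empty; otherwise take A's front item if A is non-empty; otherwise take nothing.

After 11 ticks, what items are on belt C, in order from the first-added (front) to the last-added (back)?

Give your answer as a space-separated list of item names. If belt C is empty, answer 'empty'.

Tick 1: prefer A, take mast from A; A=[quill,orb,jar,gear,apple] B=[lathe,mesh,clip,tube,disk,beam] C=[mast]
Tick 2: prefer B, take lathe from B; A=[quill,orb,jar,gear,apple] B=[mesh,clip,tube,disk,beam] C=[mast,lathe]
Tick 3: prefer A, take quill from A; A=[orb,jar,gear,apple] B=[mesh,clip,tube,disk,beam] C=[mast,lathe,quill]
Tick 4: prefer B, take mesh from B; A=[orb,jar,gear,apple] B=[clip,tube,disk,beam] C=[mast,lathe,quill,mesh]
Tick 5: prefer A, take orb from A; A=[jar,gear,apple] B=[clip,tube,disk,beam] C=[mast,lathe,quill,mesh,orb]
Tick 6: prefer B, take clip from B; A=[jar,gear,apple] B=[tube,disk,beam] C=[mast,lathe,quill,mesh,orb,clip]
Tick 7: prefer A, take jar from A; A=[gear,apple] B=[tube,disk,beam] C=[mast,lathe,quill,mesh,orb,clip,jar]
Tick 8: prefer B, take tube from B; A=[gear,apple] B=[disk,beam] C=[mast,lathe,quill,mesh,orb,clip,jar,tube]
Tick 9: prefer A, take gear from A; A=[apple] B=[disk,beam] C=[mast,lathe,quill,mesh,orb,clip,jar,tube,gear]
Tick 10: prefer B, take disk from B; A=[apple] B=[beam] C=[mast,lathe,quill,mesh,orb,clip,jar,tube,gear,disk]
Tick 11: prefer A, take apple from A; A=[-] B=[beam] C=[mast,lathe,quill,mesh,orb,clip,jar,tube,gear,disk,apple]

Answer: mast lathe quill mesh orb clip jar tube gear disk apple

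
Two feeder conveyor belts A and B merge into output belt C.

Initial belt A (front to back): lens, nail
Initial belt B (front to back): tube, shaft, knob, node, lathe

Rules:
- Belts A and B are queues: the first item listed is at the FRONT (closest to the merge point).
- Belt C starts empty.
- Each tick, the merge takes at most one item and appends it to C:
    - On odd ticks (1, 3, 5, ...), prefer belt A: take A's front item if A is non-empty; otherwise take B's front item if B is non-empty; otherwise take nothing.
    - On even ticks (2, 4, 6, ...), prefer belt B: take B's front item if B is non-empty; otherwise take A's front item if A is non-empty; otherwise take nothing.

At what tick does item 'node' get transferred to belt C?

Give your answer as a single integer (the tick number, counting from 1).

Answer: 6

Derivation:
Tick 1: prefer A, take lens from A; A=[nail] B=[tube,shaft,knob,node,lathe] C=[lens]
Tick 2: prefer B, take tube from B; A=[nail] B=[shaft,knob,node,lathe] C=[lens,tube]
Tick 3: prefer A, take nail from A; A=[-] B=[shaft,knob,node,lathe] C=[lens,tube,nail]
Tick 4: prefer B, take shaft from B; A=[-] B=[knob,node,lathe] C=[lens,tube,nail,shaft]
Tick 5: prefer A, take knob from B; A=[-] B=[node,lathe] C=[lens,tube,nail,shaft,knob]
Tick 6: prefer B, take node from B; A=[-] B=[lathe] C=[lens,tube,nail,shaft,knob,node]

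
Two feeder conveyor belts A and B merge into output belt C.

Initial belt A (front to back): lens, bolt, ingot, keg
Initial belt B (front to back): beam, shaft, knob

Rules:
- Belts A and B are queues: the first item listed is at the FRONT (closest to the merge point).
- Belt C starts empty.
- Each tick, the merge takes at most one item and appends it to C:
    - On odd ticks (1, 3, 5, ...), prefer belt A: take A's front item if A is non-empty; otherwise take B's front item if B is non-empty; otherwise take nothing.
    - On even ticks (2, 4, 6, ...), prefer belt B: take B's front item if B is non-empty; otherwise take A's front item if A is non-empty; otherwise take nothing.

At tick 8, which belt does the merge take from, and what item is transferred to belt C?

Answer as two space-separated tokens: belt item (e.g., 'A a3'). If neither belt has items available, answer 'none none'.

Tick 1: prefer A, take lens from A; A=[bolt,ingot,keg] B=[beam,shaft,knob] C=[lens]
Tick 2: prefer B, take beam from B; A=[bolt,ingot,keg] B=[shaft,knob] C=[lens,beam]
Tick 3: prefer A, take bolt from A; A=[ingot,keg] B=[shaft,knob] C=[lens,beam,bolt]
Tick 4: prefer B, take shaft from B; A=[ingot,keg] B=[knob] C=[lens,beam,bolt,shaft]
Tick 5: prefer A, take ingot from A; A=[keg] B=[knob] C=[lens,beam,bolt,shaft,ingot]
Tick 6: prefer B, take knob from B; A=[keg] B=[-] C=[lens,beam,bolt,shaft,ingot,knob]
Tick 7: prefer A, take keg from A; A=[-] B=[-] C=[lens,beam,bolt,shaft,ingot,knob,keg]
Tick 8: prefer B, both empty, nothing taken; A=[-] B=[-] C=[lens,beam,bolt,shaft,ingot,knob,keg]

Answer: none none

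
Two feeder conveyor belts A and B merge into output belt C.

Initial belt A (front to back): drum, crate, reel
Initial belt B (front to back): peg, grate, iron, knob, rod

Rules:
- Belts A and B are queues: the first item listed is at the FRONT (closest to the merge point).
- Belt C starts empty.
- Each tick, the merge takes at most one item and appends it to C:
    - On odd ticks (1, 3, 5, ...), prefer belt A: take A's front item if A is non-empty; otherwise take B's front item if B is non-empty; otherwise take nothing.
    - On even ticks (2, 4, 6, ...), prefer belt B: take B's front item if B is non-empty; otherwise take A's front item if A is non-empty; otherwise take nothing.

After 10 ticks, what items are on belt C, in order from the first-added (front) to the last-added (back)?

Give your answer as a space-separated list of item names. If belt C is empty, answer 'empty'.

Tick 1: prefer A, take drum from A; A=[crate,reel] B=[peg,grate,iron,knob,rod] C=[drum]
Tick 2: prefer B, take peg from B; A=[crate,reel] B=[grate,iron,knob,rod] C=[drum,peg]
Tick 3: prefer A, take crate from A; A=[reel] B=[grate,iron,knob,rod] C=[drum,peg,crate]
Tick 4: prefer B, take grate from B; A=[reel] B=[iron,knob,rod] C=[drum,peg,crate,grate]
Tick 5: prefer A, take reel from A; A=[-] B=[iron,knob,rod] C=[drum,peg,crate,grate,reel]
Tick 6: prefer B, take iron from B; A=[-] B=[knob,rod] C=[drum,peg,crate,grate,reel,iron]
Tick 7: prefer A, take knob from B; A=[-] B=[rod] C=[drum,peg,crate,grate,reel,iron,knob]
Tick 8: prefer B, take rod from B; A=[-] B=[-] C=[drum,peg,crate,grate,reel,iron,knob,rod]
Tick 9: prefer A, both empty, nothing taken; A=[-] B=[-] C=[drum,peg,crate,grate,reel,iron,knob,rod]
Tick 10: prefer B, both empty, nothing taken; A=[-] B=[-] C=[drum,peg,crate,grate,reel,iron,knob,rod]

Answer: drum peg crate grate reel iron knob rod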